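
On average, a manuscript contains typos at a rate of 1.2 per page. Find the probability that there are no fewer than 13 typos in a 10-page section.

Over the interval, μ = 1.2 × 10 = 12 (a 10-page section = 10 pages).
P(N ≥ 13) = 1 − P(N ≤ 12) = 1 − Σ_{j=0}^{12} e^(−μ) μ^j/j! ≈ 0.4240.

0.4240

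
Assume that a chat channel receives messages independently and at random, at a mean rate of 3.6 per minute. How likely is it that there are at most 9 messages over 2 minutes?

0.8096

Over the interval, μ = 3.6 × 2 = 7.2 (2 minutes).
P(N ≤ 9) = Σ_{j=0}^{9} e^(−μ) μ^j/j! ≈ 0.8096.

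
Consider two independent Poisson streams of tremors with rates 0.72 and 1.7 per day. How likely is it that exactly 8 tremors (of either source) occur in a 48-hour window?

0.0591

Independent Poisson processes superpose: combined rate λ = 0.72 + 1.7 = 2.42 per day.
Over the interval, μ = 2.42 × 2 = 4.84 (a 48-hour window = 2 days).
P(N = 8) = e^(−4.84) · 4.84^8/8! ≈ 0.0591.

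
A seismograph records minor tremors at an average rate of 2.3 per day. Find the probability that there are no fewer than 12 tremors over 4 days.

0.2168

Over the interval, μ = 2.3 × 4 = 9.2 (4 days).
P(N ≥ 12) = 1 − P(N ≤ 11) = 1 − Σ_{j=0}^{11} e^(−μ) μ^j/j! ≈ 0.2168.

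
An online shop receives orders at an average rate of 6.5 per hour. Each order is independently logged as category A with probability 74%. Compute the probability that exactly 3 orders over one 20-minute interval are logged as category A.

Thinning: the orders that are logged as category A themselves form a Poisson process with rate 0.74 × 6.5 = 4.81 per hour.
Over the interval, μ = 4.81 × 1/3 ≈ 1.60333 (a 20-minute interval = 1/3 hours).
P(N = 3) = e^(−1.60333) · 1.60333^3/3! ≈ 0.1382.

0.1382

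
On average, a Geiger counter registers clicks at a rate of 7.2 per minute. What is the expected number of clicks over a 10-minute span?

72

E[N] = λt = 7.2 × 10 = 72 (a 10-minute span = 10 minutes).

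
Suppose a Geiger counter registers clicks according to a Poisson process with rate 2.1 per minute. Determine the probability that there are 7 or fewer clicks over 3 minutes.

Over the interval, μ = 2.1 × 3 = 6.3 (3 minutes).
P(N ≤ 7) = Σ_{j=0}^{7} e^(−μ) μ^j/j! ≈ 0.7017.

0.7017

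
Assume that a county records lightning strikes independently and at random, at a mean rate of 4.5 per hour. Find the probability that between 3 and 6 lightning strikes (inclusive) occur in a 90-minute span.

0.4518

Over the interval, μ = 4.5 × 1.5 = 6.75 (a 90-minute span = 1.5 hours).
P(3 ≤ N ≤ 6) = Σ_{j=3}^{6} e^(−6.75) · 6.75^j/j! ≈ 0.4518.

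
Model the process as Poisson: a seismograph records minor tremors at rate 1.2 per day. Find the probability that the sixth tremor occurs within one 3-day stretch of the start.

0.1559

Over the interval, μ = 1.2 × 3 = 3.6 (a 3-day stretch = 3 days).
The sixth arrival falls in the interval iff at least 6 events occur there: P(S_6 ≤ t) = P(N ≥ 6) = 1 − P(N ≤ 5) ≈ 0.1559.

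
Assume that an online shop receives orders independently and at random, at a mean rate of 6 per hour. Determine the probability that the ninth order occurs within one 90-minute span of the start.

0.5443

Over the interval, μ = 6 × 1.5 = 9 (a 90-minute span = 1.5 hours).
The ninth arrival falls in the interval iff at least 9 events occur there: P(S_9 ≤ t) = P(N ≥ 9) = 1 − P(N ≤ 8) ≈ 0.5443.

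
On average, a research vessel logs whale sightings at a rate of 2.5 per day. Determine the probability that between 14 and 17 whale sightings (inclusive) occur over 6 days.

0.3856

Over the interval, μ = 2.5 × 6 = 15 (6 days).
P(14 ≤ N ≤ 17) = Σ_{j=14}^{17} e^(−15) · 15^j/j! ≈ 0.3856.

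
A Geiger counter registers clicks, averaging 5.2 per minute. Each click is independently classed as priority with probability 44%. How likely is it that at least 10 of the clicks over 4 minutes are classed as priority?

Thinning: the clicks that are classed as priority themselves form a Poisson process with rate 0.44 × 5.2 = 2.288 per minute.
Over the interval, μ = 2.288 × 4 = 9.152 (4 minutes).
P(N ≥ 10) = 1 − P(N ≤ 9) ≈ 0.4326.

0.4326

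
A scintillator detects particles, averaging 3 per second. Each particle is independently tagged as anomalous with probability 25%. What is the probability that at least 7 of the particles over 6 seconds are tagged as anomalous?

Thinning: the particles that are tagged as anomalous themselves form a Poisson process with rate 0.25 × 3 = 0.75 per second.
Over the interval, μ = 0.75 × 6 = 4.5 (6 seconds).
P(N ≥ 7) = 1 − P(N ≤ 6) ≈ 0.1689.

0.1689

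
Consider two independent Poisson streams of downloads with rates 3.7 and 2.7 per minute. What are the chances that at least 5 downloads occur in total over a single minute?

0.7649

Independent Poisson processes superpose: combined rate λ = 3.7 + 2.7 = 6.4 per minute.
So μ = 6.4.
P(N ≥ 5) = 1 − P(N ≤ 4) ≈ 0.7649.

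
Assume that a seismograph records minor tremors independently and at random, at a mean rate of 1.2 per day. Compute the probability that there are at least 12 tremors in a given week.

0.1429

Over the interval, μ = 1.2 × 7 = 8.4 (a week = 7 days).
P(N ≥ 12) = 1 − P(N ≤ 11) = 1 − Σ_{j=0}^{11} e^(−μ) μ^j/j! ≈ 0.1429.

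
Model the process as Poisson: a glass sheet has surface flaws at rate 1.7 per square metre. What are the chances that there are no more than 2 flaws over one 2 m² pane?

0.3397

Over the interval, μ = 1.7 × 2 = 3.4 (a 2 m² pane = 2 square metres).
P(N ≤ 2) = Σ_{j=0}^{2} e^(−μ) μ^j/j! ≈ 0.3397.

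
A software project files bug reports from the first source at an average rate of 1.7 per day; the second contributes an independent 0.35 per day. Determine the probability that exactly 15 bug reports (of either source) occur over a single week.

Independent Poisson processes superpose: combined rate λ = 1.7 + 0.35 = 2.05 per day.
Over the interval, μ = 2.05 × 7 = 14.35 (a week = 7 days).
P(N = 15) = e^(−14.35) · 14.35^15/15! ≈ 0.1010.

0.1010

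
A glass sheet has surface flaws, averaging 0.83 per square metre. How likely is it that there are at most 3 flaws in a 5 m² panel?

Over the interval, μ = 0.83 × 5 = 4.15 (a 5 m² panel = 5 square metres).
P(N ≤ 3) = Σ_{j=0}^{3} e^(−μ) μ^j/j! ≈ 0.4047.

0.4047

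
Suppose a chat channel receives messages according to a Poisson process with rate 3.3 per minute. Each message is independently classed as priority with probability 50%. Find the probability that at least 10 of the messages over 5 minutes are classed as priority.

0.3148

Thinning: the messages that are classed as priority themselves form a Poisson process with rate 0.5 × 3.3 = 1.65 per minute.
Over the interval, μ = 1.65 × 5 = 8.25 (5 minutes).
P(N ≥ 10) = 1 − P(N ≤ 9) ≈ 0.3148.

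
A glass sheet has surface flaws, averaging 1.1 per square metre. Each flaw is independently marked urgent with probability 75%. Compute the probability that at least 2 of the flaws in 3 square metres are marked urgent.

0.7075

Thinning: the flaws that are marked urgent themselves form a Poisson process with rate 0.75 × 1.1 = 0.825 per square metre.
Over the interval, μ = 0.825 × 3 = 2.475 (3 square metres).
P(N ≥ 2) = 1 − P(N ≤ 1) ≈ 0.7075.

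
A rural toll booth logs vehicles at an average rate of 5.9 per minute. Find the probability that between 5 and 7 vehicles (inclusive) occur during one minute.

0.4590

With mean μ = 5.9 per minute,
P(5 ≤ N ≤ 7) = Σ_{j=5}^{7} e^(−5.9) · 5.9^j/j! ≈ 0.4590.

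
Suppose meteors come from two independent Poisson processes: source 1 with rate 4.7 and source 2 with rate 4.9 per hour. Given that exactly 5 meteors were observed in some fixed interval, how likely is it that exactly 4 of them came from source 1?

Given the total, each event is independently from source 1 with probability p = λ_1/(λ_1+λ_2) = 4.7/9.6 ≈ 0.4896.
So K ~ Binomial(5, 4.7/9.6): P(K = 4) = C(5,4) · (4.7/9.6)^4 · (4.9/9.6)^1 ≈ 0.1466.

0.1466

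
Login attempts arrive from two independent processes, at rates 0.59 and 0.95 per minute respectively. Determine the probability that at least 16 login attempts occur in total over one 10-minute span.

0.4728

Independent Poisson processes superpose: combined rate λ = 0.59 + 0.95 = 1.54 per minute.
Over the interval, μ = 1.54 × 10 = 15.4 (a 10-minute span = 10 minutes).
P(N ≥ 16) = 1 − P(N ≤ 15) ≈ 0.4728.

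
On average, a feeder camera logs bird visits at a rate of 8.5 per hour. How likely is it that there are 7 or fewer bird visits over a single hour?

With mean μ = 8.5 per hour,
P(N ≤ 7) = Σ_{j=0}^{7} e^(−μ) μ^j/j! ≈ 0.3856.

0.3856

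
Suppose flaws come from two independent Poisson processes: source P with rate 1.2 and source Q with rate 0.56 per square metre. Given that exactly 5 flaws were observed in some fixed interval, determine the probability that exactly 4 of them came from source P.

Given the total, each event is independently from source P with probability p = λ_P/(λ_P+λ_Q) = 1.2/1.76 ≈ 0.6818.
So K ~ Binomial(5, 1.2/1.76): P(K = 4) = C(5,4) · (1.2/1.76)^4 · (0.56/1.76)^1 ≈ 0.3438.

0.3438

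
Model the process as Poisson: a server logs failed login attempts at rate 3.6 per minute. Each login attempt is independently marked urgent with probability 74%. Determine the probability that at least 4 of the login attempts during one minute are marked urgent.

0.2780

Thinning: the login attempts that are marked urgent themselves form a Poisson process with rate 0.74 × 3.6 = 2.664 per minute.
So μ = 2.664.
P(N ≥ 4) = 1 − P(N ≤ 3) ≈ 0.2780.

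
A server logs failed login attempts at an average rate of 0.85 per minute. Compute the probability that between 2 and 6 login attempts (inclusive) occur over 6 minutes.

0.7102

Over the interval, μ = 0.85 × 6 = 5.1 (6 minutes).
P(2 ≤ N ≤ 6) = Σ_{j=2}^{6} e^(−5.1) · 5.1^j/j! ≈ 0.7102.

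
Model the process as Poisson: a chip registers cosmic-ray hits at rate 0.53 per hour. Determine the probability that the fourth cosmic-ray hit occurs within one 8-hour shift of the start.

Over the interval, μ = 0.53 × 8 = 4.24 (an 8-hour shift = 8 hours).
The fourth arrival falls in the interval iff at least 4 events occur there: P(S_4 ≤ t) = P(N ≥ 4) = 1 − P(N ≤ 3) ≈ 0.6120.

0.6120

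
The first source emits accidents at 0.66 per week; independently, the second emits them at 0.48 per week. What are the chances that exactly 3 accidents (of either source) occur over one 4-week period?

0.1653

Independent Poisson processes superpose: combined rate λ = 0.66 + 0.48 = 1.14 per week.
Over the interval, μ = 1.14 × 4 = 4.56 (a 4-week period = 4 weeks).
P(N = 3) = e^(−4.56) · 4.56^3/3! ≈ 0.1653.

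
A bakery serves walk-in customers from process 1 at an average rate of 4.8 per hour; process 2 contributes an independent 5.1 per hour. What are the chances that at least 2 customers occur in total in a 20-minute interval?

Independent Poisson processes superpose: combined rate λ = 4.8 + 5.1 = 9.9 per hour.
Over the interval, μ = 9.9 × 1/3 = 3.3 (a 20-minute interval = 1/3 hours).
P(N ≥ 2) = 1 − P(N ≤ 1) ≈ 0.8414.

0.8414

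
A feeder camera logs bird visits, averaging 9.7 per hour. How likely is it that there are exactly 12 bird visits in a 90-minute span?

0.0902

Over the interval, μ = 9.7 × 1.5 = 14.55 (a 90-minute span = 1.5 hours).
P(N = 12) = e^(−μ) μ^12/12! = e^(−14.55) · 14.55^12/479001600 ≈ 0.0902.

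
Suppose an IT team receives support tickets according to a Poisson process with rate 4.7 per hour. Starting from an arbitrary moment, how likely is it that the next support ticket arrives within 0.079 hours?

Inter-arrival times are exponential with rate λ = 4.7 per hour.
P(T ≤ 0.079) = 1 − e^(−λt) = 1 − e^(−4.7 × 0.079) = 1 − e^(−0.3713) ≈ 0.3102.

0.3102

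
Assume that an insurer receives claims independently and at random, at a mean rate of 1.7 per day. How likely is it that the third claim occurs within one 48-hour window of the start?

0.6603

Over the interval, μ = 1.7 × 2 = 3.4 (a 48-hour window = 2 days).
The third arrival falls in the interval iff at least 3 events occur there: P(S_3 ≤ t) = P(N ≥ 3) = 1 − P(N ≤ 2) ≈ 0.6603.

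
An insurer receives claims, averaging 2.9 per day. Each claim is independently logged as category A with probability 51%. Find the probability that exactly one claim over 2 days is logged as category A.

Thinning: the claims that are logged as category A themselves form a Poisson process with rate 0.51 × 2.9 = 1.479 per day.
Over the interval, μ = 1.479 × 2 = 2.958 (2 days).
P(N = 1) = e^(−2.958) · 2.958^1/1! ≈ 0.1536.

0.1536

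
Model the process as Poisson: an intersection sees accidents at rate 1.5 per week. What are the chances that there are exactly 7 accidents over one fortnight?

0.0216

Over the interval, μ = 1.5 × 2 = 3 (a fortnight = 2 weeks).
P(N = 7) = e^(−μ) μ^7/7! = e^(−3) · 3^7/5040 ≈ 0.0216.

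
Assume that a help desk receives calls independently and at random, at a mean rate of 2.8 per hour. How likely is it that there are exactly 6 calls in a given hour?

0.0407

With mean μ = 2.8 per hour,
P(N = 6) = e^(−μ) μ^6/6! = e^(−2.8) · 2.8^6/720 ≈ 0.0407.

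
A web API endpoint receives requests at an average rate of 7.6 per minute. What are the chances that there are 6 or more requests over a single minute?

With mean μ = 7.6 per minute,
P(N ≥ 6) = 1 − P(N ≤ 5) = 1 − Σ_{j=0}^{5} e^(−μ) μ^j/j! ≈ 0.7693.

0.7693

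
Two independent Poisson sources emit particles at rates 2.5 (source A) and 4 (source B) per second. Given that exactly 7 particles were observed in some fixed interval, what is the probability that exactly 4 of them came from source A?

Given the total, each event is independently from source A with probability p = λ_A/(λ_A+λ_B) = 2.5/6.5 ≈ 0.3846.
So K ~ Binomial(7, 2.5/6.5): P(K = 4) = C(7,4) · (2.5/6.5)^4 · (4/6.5)^3 ≈ 0.1785.

0.1785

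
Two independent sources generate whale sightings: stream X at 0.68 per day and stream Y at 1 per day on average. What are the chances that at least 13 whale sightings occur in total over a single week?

0.3966

Independent Poisson processes superpose: combined rate λ = 0.68 + 1 = 1.68 per day.
Over the interval, μ = 1.68 × 7 = 11.76 (a week = 7 days).
P(N ≥ 13) = 1 − P(N ≤ 12) ≈ 0.3966.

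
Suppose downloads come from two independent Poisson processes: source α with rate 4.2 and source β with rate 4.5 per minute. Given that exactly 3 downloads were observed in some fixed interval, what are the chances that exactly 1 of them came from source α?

Given the total, each event is independently from source α with probability p = λ_α/(λ_α+λ_β) = 4.2/8.7 ≈ 0.4828.
So K ~ Binomial(3, 4.2/8.7): P(K = 1) = C(3,1) · (4.2/8.7)^1 · (4.5/8.7)^2 ≈ 0.3875.

0.3875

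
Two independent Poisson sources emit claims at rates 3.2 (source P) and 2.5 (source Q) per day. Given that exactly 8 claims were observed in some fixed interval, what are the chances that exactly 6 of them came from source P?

0.1686

Given the total, each event is independently from source P with probability p = λ_P/(λ_P+λ_Q) = 3.2/5.7 ≈ 0.5614.
So K ~ Binomial(8, 3.2/5.7): P(K = 6) = C(8,6) · (3.2/5.7)^6 · (2.5/5.7)^2 ≈ 0.1686.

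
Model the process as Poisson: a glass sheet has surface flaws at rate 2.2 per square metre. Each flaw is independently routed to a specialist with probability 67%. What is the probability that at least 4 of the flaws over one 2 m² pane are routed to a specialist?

Thinning: the flaws that are routed to a specialist themselves form a Poisson process with rate 0.67 × 2.2 = 1.474 per square metre.
Over the interval, μ = 1.474 × 2 = 2.948 (a 2 m² pane = 2 square metres).
P(N ≥ 4) = 1 − P(N ≤ 3) ≈ 0.3411.

0.3411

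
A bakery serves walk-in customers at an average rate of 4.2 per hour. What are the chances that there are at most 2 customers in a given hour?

0.2102

With mean μ = 4.2 per hour,
P(N ≤ 2) = Σ_{j=0}^{2} e^(−μ) μ^j/j! ≈ 0.2102.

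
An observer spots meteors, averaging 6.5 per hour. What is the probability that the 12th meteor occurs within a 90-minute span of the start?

0.2752

Over the interval, μ = 6.5 × 1.5 = 9.75 (a 90-minute span = 1.5 hours).
The 12th arrival falls in the interval iff at least 12 events occur there: P(S_12 ≤ t) = P(N ≥ 12) = 1 − P(N ≤ 11) ≈ 0.2752.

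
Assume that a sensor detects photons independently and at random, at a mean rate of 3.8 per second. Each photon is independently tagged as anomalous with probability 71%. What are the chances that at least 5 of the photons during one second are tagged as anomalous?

Thinning: the photons that are tagged as anomalous themselves form a Poisson process with rate 0.71 × 3.8 = 2.698 per second.
So μ = 2.698.
P(N ≥ 5) = 1 − P(N ≤ 4) ≈ 0.1368.

0.1368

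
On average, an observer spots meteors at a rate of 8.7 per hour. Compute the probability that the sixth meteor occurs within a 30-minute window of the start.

Over the interval, μ = 8.7 × 0.5 = 4.35 (a 30-minute window = 0.5 hours).
The sixth arrival falls in the interval iff at least 6 events occur there: P(S_6 ≤ t) = P(N ≥ 6) = 1 − P(N ≤ 5) ≈ 0.2717.

0.2717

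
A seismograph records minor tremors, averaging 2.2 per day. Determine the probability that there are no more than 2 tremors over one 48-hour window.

0.1851

Over the interval, μ = 2.2 × 2 = 4.4 (a 48-hour window = 2 days).
P(N ≤ 2) = Σ_{j=0}^{2} e^(−μ) μ^j/j! ≈ 0.1851.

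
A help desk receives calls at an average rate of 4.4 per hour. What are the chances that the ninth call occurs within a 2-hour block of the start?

0.5177

Over the interval, μ = 4.4 × 2 = 8.8 (a 2-hour block = 2 hours).
The ninth arrival falls in the interval iff at least 9 events occur there: P(S_9 ≤ t) = P(N ≥ 9) = 1 − P(N ≤ 8) ≈ 0.5177.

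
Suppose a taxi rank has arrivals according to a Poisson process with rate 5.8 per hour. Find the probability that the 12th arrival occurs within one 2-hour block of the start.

0.4920

Over the interval, μ = 5.8 × 2 = 11.6 (a 2-hour block = 2 hours).
The 12th arrival falls in the interval iff at least 12 events occur there: P(S_12 ≤ t) = P(N ≥ 12) = 1 − P(N ≤ 11) ≈ 0.4920.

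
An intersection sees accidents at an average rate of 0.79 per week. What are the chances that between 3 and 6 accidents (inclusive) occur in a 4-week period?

Over the interval, μ = 0.79 × 4 = 3.16 (a 4-week period = 4 weeks).
P(3 ≤ N ≤ 6) = Σ_{j=3}^{6} e^(−3.16) · 3.16^j/j! ≈ 0.5695.

0.5695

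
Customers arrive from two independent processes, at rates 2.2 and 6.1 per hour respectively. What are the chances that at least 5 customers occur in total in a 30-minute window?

0.4004

Independent Poisson processes superpose: combined rate λ = 2.2 + 6.1 = 8.3 per hour.
Over the interval, μ = 8.3 × 0.5 = 4.15 (a 30-minute window = 0.5 hours).
P(N ≥ 5) = 1 − P(N ≤ 4) ≈ 0.4004.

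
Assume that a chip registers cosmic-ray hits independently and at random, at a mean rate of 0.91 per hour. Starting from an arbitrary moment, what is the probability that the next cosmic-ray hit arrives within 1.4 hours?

0.7203

Inter-arrival times are exponential with rate λ = 0.91 per hour.
P(T ≤ 1.4) = 1 − e^(−λt) = 1 − e^(−0.91 × 1.4) = 1 − e^(−1.274) ≈ 0.7203.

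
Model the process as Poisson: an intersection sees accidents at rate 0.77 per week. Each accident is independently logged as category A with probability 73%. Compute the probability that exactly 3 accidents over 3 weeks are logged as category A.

Thinning: the accidents that are logged as category A themselves form a Poisson process with rate 0.73 × 0.77 = 0.5621 per week.
Over the interval, μ = 0.5621 × 3 = 1.6863 (3 weeks).
P(N = 3) = e^(−1.6863) · 1.6863^3/3! ≈ 0.1480.

0.1480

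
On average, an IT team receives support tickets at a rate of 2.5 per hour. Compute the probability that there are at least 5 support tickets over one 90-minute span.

0.3225

Over the interval, μ = 2.5 × 1.5 = 3.75 (a 90-minute span = 1.5 hours).
P(N ≥ 5) = 1 − P(N ≤ 4) = 1 − Σ_{j=0}^{4} e^(−μ) μ^j/j! ≈ 0.3225.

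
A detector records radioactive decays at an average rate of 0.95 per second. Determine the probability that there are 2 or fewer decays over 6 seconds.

0.0768

Over the interval, μ = 0.95 × 6 = 5.7 (6 seconds).
P(N ≤ 2) = Σ_{j=0}^{2} e^(−μ) μ^j/j! ≈ 0.0768.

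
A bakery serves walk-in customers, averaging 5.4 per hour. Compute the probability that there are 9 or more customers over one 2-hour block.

Over the interval, μ = 5.4 × 2 = 10.8 (a 2-hour block = 2 hours).
P(N ≥ 9) = 1 − P(N ≤ 8) = 1 − Σ_{j=0}^{8} e^(−μ) μ^j/j! ≈ 0.7498.

0.7498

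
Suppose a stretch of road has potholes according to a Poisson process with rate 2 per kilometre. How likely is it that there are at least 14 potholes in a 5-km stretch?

Over the interval, μ = 2 × 5 = 10 (a 5-km stretch = 5 kilometres).
P(N ≥ 14) = 1 − P(N ≤ 13) = 1 − Σ_{j=0}^{13} e^(−μ) μ^j/j! ≈ 0.1355.

0.1355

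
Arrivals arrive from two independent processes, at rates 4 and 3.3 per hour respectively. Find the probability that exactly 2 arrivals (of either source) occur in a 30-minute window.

Independent Poisson processes superpose: combined rate λ = 4 + 3.3 = 7.3 per hour.
Over the interval, μ = 7.3 × 0.5 = 3.65 (a 30-minute window = 0.5 hours).
P(N = 2) = e^(−3.65) · 3.65^2/2! ≈ 0.1731.

0.1731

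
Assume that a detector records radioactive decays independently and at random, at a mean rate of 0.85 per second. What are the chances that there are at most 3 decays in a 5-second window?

Over the interval, μ = 0.85 × 5 = 4.25 (a 5-second window = 5 seconds).
P(N ≤ 3) = Σ_{j=0}^{3} e^(−μ) μ^j/j! ≈ 0.3862.

0.3862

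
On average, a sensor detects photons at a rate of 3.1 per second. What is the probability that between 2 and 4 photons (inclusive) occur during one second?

0.6135

With mean μ = 3.1 per second,
P(2 ≤ N ≤ 4) = Σ_{j=2}^{4} e^(−3.1) · 3.1^j/j! ≈ 0.6135.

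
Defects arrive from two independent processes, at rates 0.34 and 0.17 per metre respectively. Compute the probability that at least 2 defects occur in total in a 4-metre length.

Independent Poisson processes superpose: combined rate λ = 0.34 + 0.17 = 0.51 per metre.
Over the interval, μ = 0.51 × 4 = 2.04 (a 4-metre length = 4 metres).
P(N ≥ 2) = 1 − P(N ≤ 1) ≈ 0.6047.

0.6047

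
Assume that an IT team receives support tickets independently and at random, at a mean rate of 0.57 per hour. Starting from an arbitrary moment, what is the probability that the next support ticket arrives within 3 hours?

Inter-arrival times are exponential with rate λ = 0.57 per hour.
P(T ≤ 3) = 1 − e^(−λt) = 1 − e^(−0.57 × 3) = 1 − e^(−1.71) ≈ 0.8191.

0.8191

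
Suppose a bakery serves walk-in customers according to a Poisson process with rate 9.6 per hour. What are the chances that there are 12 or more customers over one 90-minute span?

0.7723

Over the interval, μ = 9.6 × 1.5 = 14.4 (a 90-minute span = 1.5 hours).
P(N ≥ 12) = 1 − P(N ≤ 11) = 1 − Σ_{j=0}^{11} e^(−μ) μ^j/j! ≈ 0.7723.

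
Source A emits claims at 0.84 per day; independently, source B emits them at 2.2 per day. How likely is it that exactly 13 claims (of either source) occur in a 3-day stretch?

Independent Poisson processes superpose: combined rate λ = 0.84 + 2.2 = 3.04 per day.
Over the interval, μ = 3.04 × 3 = 9.12 (a 3-day stretch = 3 days).
P(N = 13) = e^(−9.12) · 9.12^13/13! ≈ 0.0531.

0.0531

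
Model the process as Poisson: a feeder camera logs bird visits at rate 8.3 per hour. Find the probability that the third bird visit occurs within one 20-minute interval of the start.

0.5226

Over the interval, μ = 8.3 × 1/3 ≈ 2.76667 (a 20-minute interval = 1/3 hours).
The third arrival falls in the interval iff at least 3 events occur there: P(S_3 ≤ t) = P(N ≥ 3) = 1 − P(N ≤ 2) ≈ 0.5226.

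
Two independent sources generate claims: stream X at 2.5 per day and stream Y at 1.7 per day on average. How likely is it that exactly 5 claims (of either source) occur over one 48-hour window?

0.0784

Independent Poisson processes superpose: combined rate λ = 2.5 + 1.7 = 4.2 per day.
Over the interval, μ = 4.2 × 2 = 8.4 (a 48-hour window = 2 days).
P(N = 5) = e^(−8.4) · 8.4^5/5! ≈ 0.0784.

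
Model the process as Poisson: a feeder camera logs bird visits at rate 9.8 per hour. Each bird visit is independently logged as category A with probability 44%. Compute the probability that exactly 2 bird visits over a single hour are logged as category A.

Thinning: the bird visits that are logged as category A themselves form a Poisson process with rate 0.44 × 9.8 = 4.312 per hour.
So μ = 4.312.
P(N = 2) = e^(−4.312) · 4.312^2/2! ≈ 0.1246.

0.1246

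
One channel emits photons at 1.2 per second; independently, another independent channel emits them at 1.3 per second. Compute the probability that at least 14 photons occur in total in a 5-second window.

0.3722

Independent Poisson processes superpose: combined rate λ = 1.2 + 1.3 = 2.5 per second.
Over the interval, μ = 2.5 × 5 = 12.5 (a 5-second window = 5 seconds).
P(N ≥ 14) = 1 − P(N ≤ 13) ≈ 0.3722.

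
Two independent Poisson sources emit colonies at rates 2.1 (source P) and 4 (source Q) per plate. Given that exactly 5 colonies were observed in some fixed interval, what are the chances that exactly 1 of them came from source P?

0.3183

Given the total, each event is independently from source P with probability p = λ_P/(λ_P+λ_Q) = 2.1/6.1 ≈ 0.3443.
So K ~ Binomial(5, 2.1/6.1): P(K = 1) = C(5,1) · (2.1/6.1)^1 · (4/6.1)^4 ≈ 0.3183.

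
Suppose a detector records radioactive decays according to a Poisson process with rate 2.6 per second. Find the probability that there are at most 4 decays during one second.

With mean μ = 2.6 per second,
P(N ≤ 4) = Σ_{j=0}^{4} e^(−μ) μ^j/j! ≈ 0.8774.

0.8774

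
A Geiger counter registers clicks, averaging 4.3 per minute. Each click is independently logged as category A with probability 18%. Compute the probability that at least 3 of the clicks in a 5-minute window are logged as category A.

0.7422

Thinning: the clicks that are logged as category A themselves form a Poisson process with rate 0.18 × 4.3 = 0.774 per minute.
Over the interval, μ = 0.774 × 5 = 3.87 (a 5-minute window = 5 minutes).
P(N ≥ 3) = 1 − P(N ≤ 2) ≈ 0.7422.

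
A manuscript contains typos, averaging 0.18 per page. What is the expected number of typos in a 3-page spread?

E[N] = λt = 0.18 × 3 = 0.54 (a 3-page spread = 3 pages).

0.54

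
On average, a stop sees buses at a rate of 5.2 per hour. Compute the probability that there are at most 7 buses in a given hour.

0.8449

With mean μ = 5.2 per hour,
P(N ≤ 7) = Σ_{j=0}^{7} e^(−μ) μ^j/j! ≈ 0.8449.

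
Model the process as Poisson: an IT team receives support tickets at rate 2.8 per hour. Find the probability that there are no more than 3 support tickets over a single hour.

0.6919

With mean μ = 2.8 per hour,
P(N ≤ 3) = Σ_{j=0}^{3} e^(−μ) μ^j/j! ≈ 0.6919.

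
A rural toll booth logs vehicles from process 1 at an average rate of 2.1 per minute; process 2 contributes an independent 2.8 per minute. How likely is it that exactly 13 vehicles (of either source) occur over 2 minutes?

Independent Poisson processes superpose: combined rate λ = 2.1 + 2.8 = 4.9 per minute.
Over the interval, μ = 4.9 × 2 = 9.8 (2 minutes).
P(N = 13) = e^(−9.8) · 9.8^13/13! ≈ 0.0685.

0.0685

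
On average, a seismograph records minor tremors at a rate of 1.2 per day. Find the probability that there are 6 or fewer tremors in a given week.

0.2670

Over the interval, μ = 1.2 × 7 = 8.4 (a week = 7 days).
P(N ≤ 6) = Σ_{j=0}^{6} e^(−μ) μ^j/j! ≈ 0.2670.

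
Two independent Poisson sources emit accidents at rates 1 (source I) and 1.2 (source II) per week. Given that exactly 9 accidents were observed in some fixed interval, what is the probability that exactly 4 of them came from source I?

Given the total, each event is independently from source I with probability p = λ_I/(λ_I+λ_II) = 1/2.2 ≈ 0.4545.
So K ~ Binomial(9, 1/2.2): P(K = 4) = C(9,4) · (1/2.2)^4 · (1.2/2.2)^5 ≈ 0.2597.

0.2597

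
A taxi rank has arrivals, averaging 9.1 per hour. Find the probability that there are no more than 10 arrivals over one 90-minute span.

Over the interval, μ = 9.1 × 1.5 = 13.65 (a 90-minute span = 1.5 hours).
P(N ≤ 10) = Σ_{j=0}^{10} e^(−μ) μ^j/j! ≈ 0.2001.

0.2001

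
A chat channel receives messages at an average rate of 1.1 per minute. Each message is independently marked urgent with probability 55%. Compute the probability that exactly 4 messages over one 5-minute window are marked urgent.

0.1694

Thinning: the messages that are marked urgent themselves form a Poisson process with rate 0.55 × 1.1 = 0.605 per minute.
Over the interval, μ = 0.605 × 5 = 3.025 (a 5-minute window = 5 minutes).
P(N = 4) = e^(−3.025) · 3.025^4/4! ≈ 0.1694.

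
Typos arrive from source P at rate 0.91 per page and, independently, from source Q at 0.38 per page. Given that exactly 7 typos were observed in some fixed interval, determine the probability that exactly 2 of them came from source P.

0.0232

Given the total, each event is independently from source P with probability p = λ_P/(λ_P+λ_Q) = 0.91/1.29 ≈ 0.7054.
So K ~ Binomial(7, 0.91/1.29): P(K = 2) = C(7,2) · (0.91/1.29)^2 · (0.38/1.29)^5 ≈ 0.0232.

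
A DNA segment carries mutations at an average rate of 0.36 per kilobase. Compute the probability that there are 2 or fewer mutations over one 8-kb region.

Over the interval, μ = 0.36 × 8 = 2.88 (an 8-kb region = 8 kilobases).
P(N ≤ 2) = Σ_{j=0}^{2} e^(−μ) μ^j/j! ≈ 0.4506.

0.4506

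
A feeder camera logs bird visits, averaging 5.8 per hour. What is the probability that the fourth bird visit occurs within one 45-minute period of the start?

Over the interval, μ = 5.8 × 0.75 = 4.35 (a 45-minute period = 0.75 hours).
The fourth arrival falls in the interval iff at least 4 events occur there: P(S_4 ≤ t) = P(N ≥ 4) = 1 − P(N ≤ 3) ≈ 0.6318.

0.6318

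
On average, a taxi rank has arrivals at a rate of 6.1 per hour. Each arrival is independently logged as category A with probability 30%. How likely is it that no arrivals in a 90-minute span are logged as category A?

Thinning: the arrivals that are logged as category A themselves form a Poisson process with rate 0.3 × 6.1 = 1.83 per hour.
Over the interval, μ = 1.83 × 1.5 = 2.745 (a 90-minute span = 1.5 hours).
P(N = 0) = e^(−2.745) · 2.745^0/0! ≈ 0.0642.

0.0642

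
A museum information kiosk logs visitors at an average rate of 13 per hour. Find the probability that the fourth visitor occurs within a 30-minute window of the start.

Over the interval, μ = 13 × 0.5 = 6.5 (a 30-minute window = 0.5 hours).
The fourth arrival falls in the interval iff at least 4 events occur there: P(S_4 ≤ t) = P(N ≥ 4) = 1 − P(N ≤ 3) ≈ 0.8882.

0.8882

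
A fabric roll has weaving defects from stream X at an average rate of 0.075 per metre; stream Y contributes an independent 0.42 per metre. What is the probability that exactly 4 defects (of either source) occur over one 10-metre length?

Independent Poisson processes superpose: combined rate λ = 0.075 + 0.42 = 0.495 per metre.
Over the interval, μ = 0.495 × 10 = 4.95 (a 10-metre length = 10 metres).
P(N = 4) = e^(−4.95) · 4.95^4/4! ≈ 0.1772.

0.1772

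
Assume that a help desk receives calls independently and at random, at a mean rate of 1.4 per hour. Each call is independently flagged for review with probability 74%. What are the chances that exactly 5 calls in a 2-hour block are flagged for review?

0.0401

Thinning: the calls that are flagged for review themselves form a Poisson process with rate 0.74 × 1.4 = 1.036 per hour.
Over the interval, μ = 1.036 × 2 = 2.072 (a 2-hour block = 2 hours).
P(N = 5) = e^(−2.072) · 2.072^5/5! ≈ 0.0401.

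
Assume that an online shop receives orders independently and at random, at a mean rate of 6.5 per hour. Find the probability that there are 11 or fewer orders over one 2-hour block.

Over the interval, μ = 6.5 × 2 = 13 (a 2-hour block = 2 hours).
P(N ≤ 11) = Σ_{j=0}^{11} e^(−μ) μ^j/j! ≈ 0.3532.

0.3532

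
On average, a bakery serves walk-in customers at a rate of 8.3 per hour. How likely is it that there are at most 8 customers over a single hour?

0.5507

With mean μ = 8.3 per hour,
P(N ≤ 8) = Σ_{j=0}^{8} e^(−μ) μ^j/j! ≈ 0.5507.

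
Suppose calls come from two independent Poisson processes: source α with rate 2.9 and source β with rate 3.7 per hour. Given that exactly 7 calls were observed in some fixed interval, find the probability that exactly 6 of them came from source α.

Given the total, each event is independently from source α with probability p = λ_α/(λ_α+λ_β) = 2.9/6.6 ≈ 0.4394.
So K ~ Binomial(7, 2.9/6.6): P(K = 6) = C(7,6) · (2.9/6.6)^6 · (3.7/6.6)^1 ≈ 0.0282.

0.0282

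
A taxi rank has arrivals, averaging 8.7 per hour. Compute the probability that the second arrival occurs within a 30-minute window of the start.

Over the interval, μ = 8.7 × 0.5 = 4.35 (a 30-minute window = 0.5 hours).
The second arrival falls in the interval iff at least 2 events occur there: P(S_2 ≤ t) = P(N ≥ 2) = 1 − P(N ≤ 1) ≈ 0.9309.

0.9309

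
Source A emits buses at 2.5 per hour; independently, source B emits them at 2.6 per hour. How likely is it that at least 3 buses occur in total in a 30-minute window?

0.4689

Independent Poisson processes superpose: combined rate λ = 2.5 + 2.6 = 5.1 per hour.
Over the interval, μ = 5.1 × 0.5 = 2.55 (a 30-minute window = 0.5 hours).
P(N ≥ 3) = 1 − P(N ≤ 2) ≈ 0.4689.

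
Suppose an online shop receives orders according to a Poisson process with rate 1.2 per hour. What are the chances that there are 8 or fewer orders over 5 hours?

Over the interval, μ = 1.2 × 5 = 6 (5 hours).
P(N ≤ 8) = Σ_{j=0}^{8} e^(−μ) μ^j/j! ≈ 0.8472.

0.8472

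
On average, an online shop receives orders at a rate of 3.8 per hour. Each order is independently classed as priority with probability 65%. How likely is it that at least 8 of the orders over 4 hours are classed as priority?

0.7688

Thinning: the orders that are classed as priority themselves form a Poisson process with rate 0.65 × 3.8 = 2.47 per hour.
Over the interval, μ = 2.47 × 4 = 9.88 (4 hours).
P(N ≥ 8) = 1 − P(N ≤ 7) ≈ 0.7688.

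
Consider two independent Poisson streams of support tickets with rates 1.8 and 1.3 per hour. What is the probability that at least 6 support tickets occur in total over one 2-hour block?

Independent Poisson processes superpose: combined rate λ = 1.8 + 1.3 = 3.1 per hour.
Over the interval, μ = 3.1 × 2 = 6.2 (a 2-hour block = 2 hours).
P(N ≥ 6) = 1 − P(N ≤ 5) ≈ 0.5859.

0.5859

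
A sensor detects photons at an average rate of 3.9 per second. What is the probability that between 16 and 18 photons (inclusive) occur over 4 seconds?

0.2678

Over the interval, μ = 3.9 × 4 = 15.6 (4 seconds).
P(16 ≤ N ≤ 18) = Σ_{j=16}^{18} e^(−15.6) · 15.6^j/j! ≈ 0.2678.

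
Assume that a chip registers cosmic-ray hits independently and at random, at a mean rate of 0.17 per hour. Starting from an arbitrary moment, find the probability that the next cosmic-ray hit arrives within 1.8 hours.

Inter-arrival times are exponential with rate λ = 0.17 per hour.
P(T ≤ 1.8) = 1 − e^(−λt) = 1 − e^(−0.17 × 1.8) = 1 − e^(−0.306) ≈ 0.2636.

0.2636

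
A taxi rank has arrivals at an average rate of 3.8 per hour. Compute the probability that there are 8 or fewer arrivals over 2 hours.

0.6482

Over the interval, μ = 3.8 × 2 = 7.6 (2 hours).
P(N ≤ 8) = Σ_{j=0}^{8} e^(−μ) μ^j/j! ≈ 0.6482.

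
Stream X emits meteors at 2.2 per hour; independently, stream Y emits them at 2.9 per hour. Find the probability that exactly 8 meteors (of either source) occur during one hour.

0.0692

Independent Poisson processes superpose: combined rate λ = 2.2 + 2.9 = 5.1 per hour.
So μ = 5.1.
P(N = 8) = e^(−5.1) · 5.1^8/8! ≈ 0.0692.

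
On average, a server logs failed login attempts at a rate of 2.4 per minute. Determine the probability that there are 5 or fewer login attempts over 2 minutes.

0.6510

Over the interval, μ = 2.4 × 2 = 4.8 (2 minutes).
P(N ≤ 5) = Σ_{j=0}^{5} e^(−μ) μ^j/j! ≈ 0.6510.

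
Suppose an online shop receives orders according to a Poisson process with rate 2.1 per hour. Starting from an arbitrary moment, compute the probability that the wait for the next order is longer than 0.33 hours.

The wait for the next event is exponential with rate λ = 2.1 per hour.
P(T > 0.33) = e^(−λt) = e^(−2.1 × 0.33) = e^(−0.693) ≈ 0.5001.

0.5001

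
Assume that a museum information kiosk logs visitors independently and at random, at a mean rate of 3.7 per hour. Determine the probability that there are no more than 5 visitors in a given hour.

With mean μ = 3.7 per hour,
P(N ≤ 5) = Σ_{j=0}^{5} e^(−μ) μ^j/j! ≈ 0.8301.

0.8301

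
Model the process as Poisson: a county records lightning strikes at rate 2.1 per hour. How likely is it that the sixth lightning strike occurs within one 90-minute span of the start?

0.0998

Over the interval, μ = 2.1 × 1.5 = 3.15 (a 90-minute span = 1.5 hours).
The sixth arrival falls in the interval iff at least 6 events occur there: P(S_6 ≤ t) = P(N ≥ 6) = 1 − P(N ≤ 5) ≈ 0.0998.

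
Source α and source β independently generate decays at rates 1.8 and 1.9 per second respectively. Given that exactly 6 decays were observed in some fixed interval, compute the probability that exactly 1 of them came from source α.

Given the total, each event is independently from source α with probability p = λ_α/(λ_α+λ_β) = 1.8/3.7 ≈ 0.4865.
So K ~ Binomial(6, 1.8/3.7): P(K = 1) = C(6,1) · (1.8/3.7)^1 · (1.9/3.7)^5 ≈ 0.1042.

0.1042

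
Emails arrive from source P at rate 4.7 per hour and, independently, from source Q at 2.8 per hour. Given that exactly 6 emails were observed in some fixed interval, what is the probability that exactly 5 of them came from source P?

0.2165

Given the total, each event is independently from source P with probability p = λ_P/(λ_P+λ_Q) = 4.7/7.5 ≈ 0.6267.
So K ~ Binomial(6, 4.7/7.5): P(K = 5) = C(6,5) · (4.7/7.5)^5 · (2.8/7.5)^1 ≈ 0.2165.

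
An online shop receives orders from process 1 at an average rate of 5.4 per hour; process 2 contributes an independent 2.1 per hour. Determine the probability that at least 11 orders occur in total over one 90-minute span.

0.5696

Independent Poisson processes superpose: combined rate λ = 5.4 + 2.1 = 7.5 per hour.
Over the interval, μ = 7.5 × 1.5 = 11.25 (a 90-minute span = 1.5 hours).
P(N ≥ 11) = 1 − P(N ≤ 10) ≈ 0.5696.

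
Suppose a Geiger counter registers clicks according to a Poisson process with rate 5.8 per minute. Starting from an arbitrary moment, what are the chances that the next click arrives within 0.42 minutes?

Inter-arrival times are exponential with rate λ = 5.8 per minute.
P(T ≤ 0.42) = 1 − e^(−λt) = 1 − e^(−5.8 × 0.42) = 1 − e^(−2.436) ≈ 0.9125.

0.9125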